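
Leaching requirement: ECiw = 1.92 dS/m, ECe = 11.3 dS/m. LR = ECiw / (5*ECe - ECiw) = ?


LR = ECiw / (5*ECe - ECiw)
LR = 1.92 / (5*11.3 - 1.92)
LR = 1.92 / 54.5800

0.0352


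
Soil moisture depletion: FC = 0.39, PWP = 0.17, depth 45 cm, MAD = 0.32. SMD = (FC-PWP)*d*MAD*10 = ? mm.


SMD = (FC - PWP) * d * MAD * 10
SMD = (0.39 - 0.17) * 45 * 0.32 * 10
SMD = 0.2200 * 45 * 0.32 * 10

31.6800 mm


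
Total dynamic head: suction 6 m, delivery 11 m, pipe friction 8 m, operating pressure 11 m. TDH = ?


TDH = Hs + Hd + hf + Hp = 6 + 11 + 8 + 11 = 36

36 m


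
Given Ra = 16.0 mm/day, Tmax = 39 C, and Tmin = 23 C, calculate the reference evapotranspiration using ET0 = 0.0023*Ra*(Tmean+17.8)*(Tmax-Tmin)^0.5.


Tmean = (Tmax + Tmin)/2 = (39 + 23)/2 = 31.0
ET0 = 0.0023 * 16.0 * (31.0 + 17.8) * sqrt(39 - 23)
ET0 = 0.0023 * 16.0 * 48.8 * 4.000000

7.1834 mm/day


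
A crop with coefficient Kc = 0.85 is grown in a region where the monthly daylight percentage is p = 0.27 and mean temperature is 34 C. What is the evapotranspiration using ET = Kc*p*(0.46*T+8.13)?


ET = Kc * p * (0.46*T + 8.13)
ET = 0.85 * 0.27 * (0.46*34 + 8.13)
ET = 0.85 * 0.27 * 23.7700

5.4552 mm/day


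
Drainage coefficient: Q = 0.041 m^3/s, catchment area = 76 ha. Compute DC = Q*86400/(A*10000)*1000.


DC = Q * 86400 / (A * 10000) * 1000
DC = 0.041 * 86400 / (76 * 10000) * 1000
DC = 3542400.0000 / 760000

4.6611 mm/day


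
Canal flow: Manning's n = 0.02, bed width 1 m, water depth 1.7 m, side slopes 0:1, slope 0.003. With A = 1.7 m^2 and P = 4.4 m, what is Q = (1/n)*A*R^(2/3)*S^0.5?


R = A/P = 1.7/4.4 = 0.386364
Q = (1/0.02) * 1.7 * 0.386364^(2/3) * 0.003^0.5

2.4697 m^3/s


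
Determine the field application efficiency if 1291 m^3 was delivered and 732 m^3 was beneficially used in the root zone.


Ea = V_root / V_field * 100 = 732 / 1291 * 100 = 56.7002%

56.7002 %


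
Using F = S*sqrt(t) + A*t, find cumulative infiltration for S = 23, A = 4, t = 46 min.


F = S*sqrt(t) + A*t
F = 23*sqrt(46) + 4*46
F = 23*6.782330 + 184

339.9936 mm


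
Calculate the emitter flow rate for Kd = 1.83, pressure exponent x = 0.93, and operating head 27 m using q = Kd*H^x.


q = Kd * H^x = 1.83 * 27^0.93 = 1.83 * 21.437212

39.2301 L/h


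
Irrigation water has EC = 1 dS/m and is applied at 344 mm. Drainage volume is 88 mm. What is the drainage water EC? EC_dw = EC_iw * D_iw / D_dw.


EC_dw = EC_iw * D_iw / D_dw
EC_dw = 1 * 344 / 88
EC_dw = 344 / 88

3.9091 dS/m


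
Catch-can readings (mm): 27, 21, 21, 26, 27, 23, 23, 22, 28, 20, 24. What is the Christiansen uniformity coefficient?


mean = 23.818182 mm
MAD = 2.347107 mm
CU = (1 - 2.347107/23.818182)*100

90.1457 %


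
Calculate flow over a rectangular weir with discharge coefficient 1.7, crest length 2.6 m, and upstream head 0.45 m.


Q = C * L * H^(3/2) = 1.7 * 2.6 * 0.45^1.5 = 1.7 * 2.6 * 0.301869

1.3343 m^3/s


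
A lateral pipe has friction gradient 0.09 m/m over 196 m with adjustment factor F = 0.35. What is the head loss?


hf = J * L * F = 0.09 * 196 * 0.35 = 6.1740 m

6.1740 m


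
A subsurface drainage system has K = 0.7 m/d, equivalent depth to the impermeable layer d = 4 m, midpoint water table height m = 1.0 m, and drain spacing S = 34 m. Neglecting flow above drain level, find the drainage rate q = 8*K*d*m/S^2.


q = 8*K*d*m/S^2
q = 8*0.7*4*1.0/34^2
q = 22.4000 / 1156

0.0194 m/d


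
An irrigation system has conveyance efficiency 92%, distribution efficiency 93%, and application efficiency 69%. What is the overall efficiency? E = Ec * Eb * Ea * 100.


Ec = 0.92, Eb = 0.93, Ea = 0.69
E = 0.92 * 0.93 * 0.69 * 100 = 59.0364%

59.0364 %


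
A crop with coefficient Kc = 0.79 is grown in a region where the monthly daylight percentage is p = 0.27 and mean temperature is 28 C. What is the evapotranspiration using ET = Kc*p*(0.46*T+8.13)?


ET = Kc * p * (0.46*T + 8.13)
ET = 0.79 * 0.27 * (0.46*28 + 8.13)
ET = 0.79 * 0.27 * 21.0100

4.4814 mm/day


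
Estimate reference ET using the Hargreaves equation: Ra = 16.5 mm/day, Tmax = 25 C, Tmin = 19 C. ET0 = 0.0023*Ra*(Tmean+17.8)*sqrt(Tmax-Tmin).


Tmean = (Tmax + Tmin)/2 = (25 + 19)/2 = 22.0
ET0 = 0.0023 * 16.5 * (22.0 + 17.8) * sqrt(25 - 19)
ET0 = 0.0023 * 16.5 * 39.8 * 2.449490

3.6997 mm/day


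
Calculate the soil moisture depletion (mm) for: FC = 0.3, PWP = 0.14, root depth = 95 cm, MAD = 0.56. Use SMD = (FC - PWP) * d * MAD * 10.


SMD = (FC - PWP) * d * MAD * 10
SMD = (0.3 - 0.14) * 95 * 0.56 * 10
SMD = 0.1600 * 95 * 0.56 * 10

85.1200 mm


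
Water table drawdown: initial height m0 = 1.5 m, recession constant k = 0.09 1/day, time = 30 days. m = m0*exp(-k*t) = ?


m = m0 * exp(-k*t)
m = 1.5 * exp(-0.09 * 30)
m = 1.5 * exp(-2.7000)

0.1008 m


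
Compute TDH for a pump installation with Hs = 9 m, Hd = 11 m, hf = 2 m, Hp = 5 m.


TDH = Hs + Hd + hf + Hp = 9 + 11 + 2 + 5 = 27

27 m


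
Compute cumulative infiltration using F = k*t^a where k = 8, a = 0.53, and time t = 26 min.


F = k * t^a = 8 * 26^0.53
F = 8 * 5.622583

44.9807 mm


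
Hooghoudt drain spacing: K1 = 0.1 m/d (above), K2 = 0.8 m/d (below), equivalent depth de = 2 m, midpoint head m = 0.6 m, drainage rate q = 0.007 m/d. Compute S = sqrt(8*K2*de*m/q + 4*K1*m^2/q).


S^2 = 8*K2*de*m/q + 4*K1*m^2/q
S^2 = 8*0.8*2*0.6/0.007 + 4*0.1*0.6^2/0.007
S = sqrt(1117.7143)

33.4322 m


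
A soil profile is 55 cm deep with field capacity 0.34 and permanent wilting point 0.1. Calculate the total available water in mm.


AWC = (FC - PWP) * d * 10
AWC = (0.34 - 0.1) * 55 * 10
AWC = 0.2400 * 55 * 10

132.0000 mm


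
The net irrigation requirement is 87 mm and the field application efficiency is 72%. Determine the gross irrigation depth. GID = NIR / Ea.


Ea = 72% = 0.72
GID = NIR / Ea = 87 / 0.72 = 120.8333 mm

120.8333 mm


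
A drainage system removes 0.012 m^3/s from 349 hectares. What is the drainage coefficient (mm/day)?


DC = Q * 86400 / (A * 10000) * 1000
DC = 0.012 * 86400 / (349 * 10000) * 1000
DC = 1036800.0000 / 3490000

0.2971 mm/day


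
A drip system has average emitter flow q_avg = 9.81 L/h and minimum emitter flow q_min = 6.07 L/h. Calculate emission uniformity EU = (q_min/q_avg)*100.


EU = (q_min/q_avg)*100 = (6.07/9.81)*100 = 61.8756%

61.8756 %


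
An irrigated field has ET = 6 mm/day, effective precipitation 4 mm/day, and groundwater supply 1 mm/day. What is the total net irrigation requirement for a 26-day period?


Daily deficit = ET - Pe - GW = 6 - 4 - 1 = 1 mm/day
NIR = 1 * 26 = 26 mm

26.0000 mm


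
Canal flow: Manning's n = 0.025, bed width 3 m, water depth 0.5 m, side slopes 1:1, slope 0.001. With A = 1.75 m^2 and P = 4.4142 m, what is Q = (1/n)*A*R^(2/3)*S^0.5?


R = A/P = 1.75/4.4142 = 0.396448
Q = (1/0.025) * 1.75 * 0.396448^(2/3) * 0.001^0.5

1.1946 m^3/s


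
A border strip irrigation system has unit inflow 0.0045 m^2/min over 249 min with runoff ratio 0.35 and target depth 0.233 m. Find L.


L = q*t/((1+r)*Z)
L = 0.0045*249/((1+0.35)*0.233)
L = 1.1205/0.31455

3.5622 m


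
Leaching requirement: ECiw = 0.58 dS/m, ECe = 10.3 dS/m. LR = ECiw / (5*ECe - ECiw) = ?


LR = ECiw / (5*ECe - ECiw)
LR = 0.58 / (5*10.3 - 0.58)
LR = 0.58 / 50.9200

0.0114


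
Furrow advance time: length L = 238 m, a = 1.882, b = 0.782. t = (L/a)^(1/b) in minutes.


t = (L/a)^(1/b)
t = (238/1.882)^(1/0.782)
t = 126.461211^(1/0.782)

487.4443 min


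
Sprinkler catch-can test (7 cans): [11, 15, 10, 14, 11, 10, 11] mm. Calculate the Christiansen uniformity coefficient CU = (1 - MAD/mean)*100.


mean = 11.714286 mm
MAD = 1.591837 mm
CU = (1 - 1.591837/11.714286)*100

86.4111 %


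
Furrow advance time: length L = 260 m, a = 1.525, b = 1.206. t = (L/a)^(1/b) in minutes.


t = (L/a)^(1/b)
t = (260/1.525)^(1/1.206)
t = 170.491803^(1/1.206)

70.8762 min


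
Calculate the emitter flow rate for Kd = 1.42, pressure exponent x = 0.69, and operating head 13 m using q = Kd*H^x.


q = Kd * H^x = 1.42 * 13^0.69 = 1.42 * 5.869768

8.3351 L/h


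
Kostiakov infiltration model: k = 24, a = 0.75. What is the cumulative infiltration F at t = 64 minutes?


F = k * t^a = 24 * 64^0.75
F = 24 * 22.627417

543.0580 mm


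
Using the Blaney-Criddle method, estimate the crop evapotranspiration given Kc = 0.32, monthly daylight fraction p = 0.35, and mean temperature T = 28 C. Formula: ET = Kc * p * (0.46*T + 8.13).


ET = Kc * p * (0.46*T + 8.13)
ET = 0.32 * 0.35 * (0.46*28 + 8.13)
ET = 0.32 * 0.35 * 21.0100

2.3531 mm/day


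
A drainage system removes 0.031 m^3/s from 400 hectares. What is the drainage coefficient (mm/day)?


DC = Q * 86400 / (A * 10000) * 1000
DC = 0.031 * 86400 / (400 * 10000) * 1000
DC = 2678400.0000 / 4000000

0.6696 mm/day


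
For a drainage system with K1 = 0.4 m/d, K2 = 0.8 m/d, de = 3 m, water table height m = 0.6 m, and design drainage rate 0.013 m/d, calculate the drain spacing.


S^2 = 8*K2*de*m/q + 4*K1*m^2/q
S^2 = 8*0.8*3*0.6/0.013 + 4*0.4*0.6^2/0.013
S = sqrt(930.4615)

30.5035 m


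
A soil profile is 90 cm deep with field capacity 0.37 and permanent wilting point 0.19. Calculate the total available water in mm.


AWC = (FC - PWP) * d * 10
AWC = (0.37 - 0.19) * 90 * 10
AWC = 0.1800 * 90 * 10

162.0000 mm


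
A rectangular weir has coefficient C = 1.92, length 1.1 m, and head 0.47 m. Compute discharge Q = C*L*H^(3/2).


Q = C * L * H^(3/2) = 1.92 * 1.1 * 0.47^1.5 = 1.92 * 1.1 * 0.322216

0.6805 m^3/s


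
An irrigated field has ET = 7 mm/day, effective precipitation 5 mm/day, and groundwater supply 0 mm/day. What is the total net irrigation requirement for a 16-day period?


Daily deficit = ET - Pe - GW = 7 - 5 - 0 = 2 mm/day
NIR = 2 * 16 = 32 mm

32.0000 mm


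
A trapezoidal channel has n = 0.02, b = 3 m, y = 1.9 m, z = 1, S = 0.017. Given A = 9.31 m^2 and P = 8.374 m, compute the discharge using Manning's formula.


R = A/P = 9.31/8.374 = 1.111775
Q = (1/0.02) * 9.31 * 1.111775^(2/3) * 0.017^0.5

65.1361 m^3/s


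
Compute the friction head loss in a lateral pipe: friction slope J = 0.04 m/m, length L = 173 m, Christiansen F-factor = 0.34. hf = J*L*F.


hf = J * L * F = 0.04 * 173 * 0.34 = 2.3528 m

2.3528 m


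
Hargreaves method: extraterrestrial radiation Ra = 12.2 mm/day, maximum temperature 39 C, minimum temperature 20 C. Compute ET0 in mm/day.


Tmean = (Tmax + Tmin)/2 = (39 + 20)/2 = 29.5
ET0 = 0.0023 * 12.2 * (29.5 + 17.8) * sqrt(39 - 20)
ET0 = 0.0023 * 12.2 * 47.3 * 4.358899

5.7853 mm/day


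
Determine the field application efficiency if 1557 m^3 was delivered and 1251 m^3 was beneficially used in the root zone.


Ea = V_root / V_field * 100 = 1251 / 1557 * 100 = 80.3468%

80.3468 %


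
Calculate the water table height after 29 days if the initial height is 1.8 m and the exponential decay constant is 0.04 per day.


m = m0 * exp(-k*t)
m = 1.8 * exp(-0.04 * 29)
m = 1.8 * exp(-1.1600)

0.5643 m


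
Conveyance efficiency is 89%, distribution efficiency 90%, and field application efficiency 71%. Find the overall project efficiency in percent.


Ec = 0.89, Eb = 0.9, Ea = 0.71
E = 0.89 * 0.9 * 0.71 * 100 = 56.8710%

56.8710 %


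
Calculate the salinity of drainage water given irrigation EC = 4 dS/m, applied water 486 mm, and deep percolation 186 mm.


EC_dw = EC_iw * D_iw / D_dw
EC_dw = 4 * 486 / 186
EC_dw = 1944 / 186

10.4516 dS/m


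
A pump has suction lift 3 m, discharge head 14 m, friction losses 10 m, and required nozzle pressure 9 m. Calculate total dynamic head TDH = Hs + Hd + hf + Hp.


TDH = Hs + Hd + hf + Hp = 3 + 14 + 10 + 9 = 36

36 m


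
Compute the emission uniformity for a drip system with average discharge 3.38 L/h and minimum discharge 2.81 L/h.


EU = (q_min/q_avg)*100 = (2.81/3.38)*100 = 83.1361%

83.1361 %


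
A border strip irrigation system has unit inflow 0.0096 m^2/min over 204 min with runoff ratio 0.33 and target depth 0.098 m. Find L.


L = q*t/((1+r)*Z)
L = 0.0096*204/((1+0.33)*0.098)
L = 1.9584/0.13034

15.0253 m


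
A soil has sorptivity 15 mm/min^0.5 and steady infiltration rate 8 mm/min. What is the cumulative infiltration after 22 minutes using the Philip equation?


F = S*sqrt(t) + A*t
F = 15*sqrt(22) + 8*22
F = 15*4.690416 + 176

246.3562 mm


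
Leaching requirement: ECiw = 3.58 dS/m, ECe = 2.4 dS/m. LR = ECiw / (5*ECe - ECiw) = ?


LR = ECiw / (5*ECe - ECiw)
LR = 3.58 / (5*2.4 - 3.58)
LR = 3.58 / 8.4200

0.4252


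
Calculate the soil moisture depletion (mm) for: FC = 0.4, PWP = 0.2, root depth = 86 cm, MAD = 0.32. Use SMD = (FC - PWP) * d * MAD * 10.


SMD = (FC - PWP) * d * MAD * 10
SMD = (0.4 - 0.2) * 86 * 0.32 * 10
SMD = 0.2000 * 86 * 0.32 * 10

55.0400 mm


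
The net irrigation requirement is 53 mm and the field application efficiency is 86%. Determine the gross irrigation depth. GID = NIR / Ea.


Ea = 86% = 0.86
GID = NIR / Ea = 53 / 0.86 = 61.6279 mm

61.6279 mm


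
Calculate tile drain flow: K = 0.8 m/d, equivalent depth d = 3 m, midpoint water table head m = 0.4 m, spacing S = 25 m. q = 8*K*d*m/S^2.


q = 8*K*d*m/S^2
q = 8*0.8*3*0.4/25^2
q = 7.6800 / 625

0.0123 m/d


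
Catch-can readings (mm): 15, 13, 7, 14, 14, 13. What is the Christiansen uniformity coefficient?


mean = 12.666667 mm
MAD = 1.888889 mm
CU = (1 - 1.888889/12.666667)*100

85.0877 %


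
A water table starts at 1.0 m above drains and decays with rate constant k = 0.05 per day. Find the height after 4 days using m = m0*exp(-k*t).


m = m0 * exp(-k*t)
m = 1.0 * exp(-0.05 * 4)
m = 1.0 * exp(-0.2000)

0.8187 m


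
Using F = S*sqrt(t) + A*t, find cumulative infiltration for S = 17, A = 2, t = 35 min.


F = S*sqrt(t) + A*t
F = 17*sqrt(35) + 2*35
F = 17*5.916080 + 70

170.5734 mm


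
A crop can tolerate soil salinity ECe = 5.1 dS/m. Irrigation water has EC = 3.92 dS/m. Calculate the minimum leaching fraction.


LR = ECiw / (5*ECe - ECiw)
LR = 3.92 / (5*5.1 - 3.92)
LR = 3.92 / 21.5800

0.1816


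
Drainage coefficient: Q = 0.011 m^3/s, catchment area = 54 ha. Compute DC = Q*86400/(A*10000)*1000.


DC = Q * 86400 / (A * 10000) * 1000
DC = 0.011 * 86400 / (54 * 10000) * 1000
DC = 950400.0000 / 540000

1.7600 mm/day


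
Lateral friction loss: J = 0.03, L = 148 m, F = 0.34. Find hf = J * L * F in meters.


hf = J * L * F = 0.03 * 148 * 0.34 = 1.5096 m

1.5096 m


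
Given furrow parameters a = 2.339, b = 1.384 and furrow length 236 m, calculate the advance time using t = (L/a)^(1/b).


t = (L/a)^(1/b)
t = (236/2.339)^(1/1.384)
t = 100.897820^(1/1.384)

28.0473 min


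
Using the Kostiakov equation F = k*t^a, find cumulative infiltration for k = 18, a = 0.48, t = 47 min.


F = k * t^a = 18 * 47^0.48
F = 18 * 6.347562

114.2561 mm


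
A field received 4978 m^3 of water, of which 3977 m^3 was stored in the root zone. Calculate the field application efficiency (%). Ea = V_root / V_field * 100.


Ea = V_root / V_field * 100 = 3977 / 4978 * 100 = 79.8915%

79.8915 %


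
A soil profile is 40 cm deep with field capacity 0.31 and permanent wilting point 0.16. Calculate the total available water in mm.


AWC = (FC - PWP) * d * 10
AWC = (0.31 - 0.16) * 40 * 10
AWC = 0.1500 * 40 * 10

60.0000 mm


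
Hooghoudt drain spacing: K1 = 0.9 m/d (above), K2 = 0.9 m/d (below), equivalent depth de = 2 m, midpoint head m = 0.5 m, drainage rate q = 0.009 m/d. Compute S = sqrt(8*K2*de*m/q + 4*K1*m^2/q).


S^2 = 8*K2*de*m/q + 4*K1*m^2/q
S^2 = 8*0.9*2*0.5/0.009 + 4*0.9*0.5^2/0.009
S = sqrt(900.0000)

30.0000 m


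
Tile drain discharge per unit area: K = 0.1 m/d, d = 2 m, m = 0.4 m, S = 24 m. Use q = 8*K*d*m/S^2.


q = 8*K*d*m/S^2
q = 8*0.1*2*0.4/24^2
q = 0.6400 / 576

0.0011 m/d


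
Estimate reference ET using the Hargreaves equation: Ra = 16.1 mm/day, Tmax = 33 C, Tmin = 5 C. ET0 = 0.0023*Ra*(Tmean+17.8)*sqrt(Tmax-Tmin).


Tmean = (Tmax + Tmin)/2 = (33 + 5)/2 = 19.0
ET0 = 0.0023 * 16.1 * (19.0 + 17.8) * sqrt(33 - 5)
ET0 = 0.0023 * 16.1 * 36.8 * 5.291503

7.2108 mm/day


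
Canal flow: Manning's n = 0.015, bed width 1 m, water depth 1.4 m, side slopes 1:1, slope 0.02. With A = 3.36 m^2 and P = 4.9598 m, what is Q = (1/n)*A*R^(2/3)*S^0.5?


R = A/P = 3.36/4.9598 = 0.677447
Q = (1/0.015) * 3.36 * 0.677447^(2/3) * 0.02^0.5

24.4351 m^3/s


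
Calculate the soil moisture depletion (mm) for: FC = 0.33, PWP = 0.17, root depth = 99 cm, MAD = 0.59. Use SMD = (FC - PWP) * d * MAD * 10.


SMD = (FC - PWP) * d * MAD * 10
SMD = (0.33 - 0.17) * 99 * 0.59 * 10
SMD = 0.1600 * 99 * 0.59 * 10

93.4560 mm


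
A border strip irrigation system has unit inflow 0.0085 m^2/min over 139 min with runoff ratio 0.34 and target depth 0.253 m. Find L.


L = q*t/((1+r)*Z)
L = 0.0085*139/((1+0.34)*0.253)
L = 1.1815/0.33902

3.4850 m


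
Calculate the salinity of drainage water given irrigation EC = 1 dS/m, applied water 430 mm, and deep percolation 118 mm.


EC_dw = EC_iw * D_iw / D_dw
EC_dw = 1 * 430 / 118
EC_dw = 430 / 118

3.6441 dS/m


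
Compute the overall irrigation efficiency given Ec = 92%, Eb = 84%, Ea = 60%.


Ec = 0.92, Eb = 0.84, Ea = 0.6
E = 0.92 * 0.84 * 0.6 * 100 = 46.3680%

46.3680 %


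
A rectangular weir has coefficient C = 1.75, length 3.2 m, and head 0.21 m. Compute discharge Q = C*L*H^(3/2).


Q = C * L * H^(3/2) = 1.75 * 3.2 * 0.21^1.5 = 1.75 * 3.2 * 0.096234

0.5389 m^3/s


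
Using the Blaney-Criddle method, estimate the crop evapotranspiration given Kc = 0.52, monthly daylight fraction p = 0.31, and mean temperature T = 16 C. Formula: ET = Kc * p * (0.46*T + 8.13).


ET = Kc * p * (0.46*T + 8.13)
ET = 0.52 * 0.31 * (0.46*16 + 8.13)
ET = 0.52 * 0.31 * 15.4900

2.4970 mm/day


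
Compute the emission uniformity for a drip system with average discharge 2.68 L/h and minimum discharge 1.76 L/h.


EU = (q_min/q_avg)*100 = (1.76/2.68)*100 = 65.6716%

65.6716 %


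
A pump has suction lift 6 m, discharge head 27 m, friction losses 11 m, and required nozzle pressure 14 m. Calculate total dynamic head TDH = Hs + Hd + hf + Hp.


TDH = Hs + Hd + hf + Hp = 6 + 27 + 11 + 14 = 58

58 m


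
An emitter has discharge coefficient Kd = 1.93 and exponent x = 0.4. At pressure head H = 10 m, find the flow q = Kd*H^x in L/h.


q = Kd * H^x = 1.93 * 10^0.4 = 1.93 * 2.511886

4.8479 L/h


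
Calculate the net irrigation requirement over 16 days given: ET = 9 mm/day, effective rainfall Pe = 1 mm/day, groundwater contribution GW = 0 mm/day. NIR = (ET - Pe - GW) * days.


Daily deficit = ET - Pe - GW = 9 - 1 - 0 = 8 mm/day
NIR = 8 * 16 = 128 mm

128.0000 mm


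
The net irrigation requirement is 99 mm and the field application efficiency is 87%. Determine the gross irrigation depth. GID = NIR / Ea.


Ea = 87% = 0.87
GID = NIR / Ea = 99 / 0.87 = 113.7931 mm

113.7931 mm


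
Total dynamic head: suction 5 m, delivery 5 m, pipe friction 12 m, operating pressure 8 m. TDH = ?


TDH = Hs + Hd + hf + Hp = 5 + 5 + 12 + 8 = 30

30 m


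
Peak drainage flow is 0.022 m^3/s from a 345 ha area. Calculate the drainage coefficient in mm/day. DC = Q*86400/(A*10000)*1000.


DC = Q * 86400 / (A * 10000) * 1000
DC = 0.022 * 86400 / (345 * 10000) * 1000
DC = 1900800.0000 / 3450000

0.5510 mm/day


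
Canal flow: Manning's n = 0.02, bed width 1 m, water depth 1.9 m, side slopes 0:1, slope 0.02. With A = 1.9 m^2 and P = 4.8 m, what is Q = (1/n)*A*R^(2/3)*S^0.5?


R = A/P = 1.9/4.8 = 0.395833
Q = (1/0.02) * 1.9 * 0.395833^(2/3) * 0.02^0.5

7.2429 m^3/s


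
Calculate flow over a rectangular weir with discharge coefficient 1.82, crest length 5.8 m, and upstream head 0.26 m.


Q = C * L * H^(3/2) = 1.82 * 5.8 * 0.26^1.5 = 1.82 * 5.8 * 0.132575

1.3995 m^3/s


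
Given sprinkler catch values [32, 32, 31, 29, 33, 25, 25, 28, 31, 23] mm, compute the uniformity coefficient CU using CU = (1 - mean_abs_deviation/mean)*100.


mean = 28.900000 mm
MAD = 2.920000 mm
CU = (1 - 2.920000/28.900000)*100

89.8962 %


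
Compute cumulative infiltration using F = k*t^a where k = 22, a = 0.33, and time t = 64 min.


F = k * t^a = 22 * 64^0.33
F = 22 * 3.944931

86.7885 mm


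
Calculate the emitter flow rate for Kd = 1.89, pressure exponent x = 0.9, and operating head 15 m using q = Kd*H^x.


q = Kd * H^x = 1.89 * 15^0.9 = 1.89 * 11.441478

21.6244 L/h


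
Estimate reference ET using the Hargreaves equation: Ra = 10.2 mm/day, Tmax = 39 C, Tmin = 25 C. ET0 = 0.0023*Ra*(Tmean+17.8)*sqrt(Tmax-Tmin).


Tmean = (Tmax + Tmin)/2 = (39 + 25)/2 = 32.0
ET0 = 0.0023 * 10.2 * (32.0 + 17.8) * sqrt(39 - 25)
ET0 = 0.0023 * 10.2 * 49.8 * 3.741657

4.3714 mm/day


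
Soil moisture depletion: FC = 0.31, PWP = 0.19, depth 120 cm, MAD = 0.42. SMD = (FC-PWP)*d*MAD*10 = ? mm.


SMD = (FC - PWP) * d * MAD * 10
SMD = (0.31 - 0.19) * 120 * 0.42 * 10
SMD = 0.1200 * 120 * 0.42 * 10

60.4800 mm


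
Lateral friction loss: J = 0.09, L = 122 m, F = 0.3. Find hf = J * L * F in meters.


hf = J * L * F = 0.09 * 122 * 0.3 = 3.2940 m

3.2940 m


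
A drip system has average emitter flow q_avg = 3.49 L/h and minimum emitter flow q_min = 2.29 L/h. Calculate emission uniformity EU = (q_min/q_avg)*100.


EU = (q_min/q_avg)*100 = (2.29/3.49)*100 = 65.6160%

65.6160 %


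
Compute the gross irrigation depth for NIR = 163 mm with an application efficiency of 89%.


Ea = 89% = 0.89
GID = NIR / Ea = 163 / 0.89 = 183.1461 mm

183.1461 mm


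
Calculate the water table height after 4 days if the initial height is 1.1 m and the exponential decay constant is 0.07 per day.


m = m0 * exp(-k*t)
m = 1.1 * exp(-0.07 * 4)
m = 1.1 * exp(-0.2800)

0.8314 m


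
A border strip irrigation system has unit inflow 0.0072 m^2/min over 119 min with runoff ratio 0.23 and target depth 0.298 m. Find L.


L = q*t/((1+r)*Z)
L = 0.0072*119/((1+0.23)*0.298)
L = 0.8568/0.36654

2.3375 m


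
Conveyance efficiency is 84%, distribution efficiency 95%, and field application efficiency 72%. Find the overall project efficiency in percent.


Ec = 0.84, Eb = 0.95, Ea = 0.72
E = 0.84 * 0.95 * 0.72 * 100 = 57.4560%

57.4560 %


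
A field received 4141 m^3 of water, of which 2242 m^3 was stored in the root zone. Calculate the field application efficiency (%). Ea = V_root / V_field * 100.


Ea = V_root / V_field * 100 = 2242 / 4141 * 100 = 54.1415%

54.1415 %


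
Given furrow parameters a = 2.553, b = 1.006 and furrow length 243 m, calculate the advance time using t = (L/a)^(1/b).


t = (L/a)^(1/b)
t = (243/2.553)^(1/1.006)
t = 95.182139^(1/1.006)

92.6307 min


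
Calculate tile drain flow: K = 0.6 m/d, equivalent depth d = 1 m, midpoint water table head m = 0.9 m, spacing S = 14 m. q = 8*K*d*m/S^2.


q = 8*K*d*m/S^2
q = 8*0.6*1*0.9/14^2
q = 4.3200 / 196

0.0220 m/d


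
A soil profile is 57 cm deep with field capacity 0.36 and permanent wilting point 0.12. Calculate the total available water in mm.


AWC = (FC - PWP) * d * 10
AWC = (0.36 - 0.12) * 57 * 10
AWC = 0.2400 * 57 * 10

136.8000 mm


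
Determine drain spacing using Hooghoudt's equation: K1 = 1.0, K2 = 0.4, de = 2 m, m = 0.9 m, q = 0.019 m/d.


S^2 = 8*K2*de*m/q + 4*K1*m^2/q
S^2 = 8*0.4*2*0.9/0.019 + 4*1.0*0.9^2/0.019
S = sqrt(473.6842)

21.7643 m


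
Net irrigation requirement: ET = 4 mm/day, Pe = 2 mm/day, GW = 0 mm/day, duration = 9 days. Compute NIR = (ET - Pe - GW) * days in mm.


Daily deficit = ET - Pe - GW = 4 - 2 - 0 = 2 mm/day
NIR = 2 * 9 = 18 mm

18.0000 mm


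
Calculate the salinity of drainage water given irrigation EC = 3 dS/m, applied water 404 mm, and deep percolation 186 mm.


EC_dw = EC_iw * D_iw / D_dw
EC_dw = 3 * 404 / 186
EC_dw = 1212 / 186

6.5161 dS/m


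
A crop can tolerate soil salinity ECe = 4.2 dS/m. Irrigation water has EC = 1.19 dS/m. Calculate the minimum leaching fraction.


LR = ECiw / (5*ECe - ECiw)
LR = 1.19 / (5*4.2 - 1.19)
LR = 1.19 / 19.8100

0.0601


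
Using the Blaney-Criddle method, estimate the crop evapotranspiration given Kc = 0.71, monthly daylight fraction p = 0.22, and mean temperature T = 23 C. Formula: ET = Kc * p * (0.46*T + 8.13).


ET = Kc * p * (0.46*T + 8.13)
ET = 0.71 * 0.22 * (0.46*23 + 8.13)
ET = 0.71 * 0.22 * 18.7100

2.9225 mm/day


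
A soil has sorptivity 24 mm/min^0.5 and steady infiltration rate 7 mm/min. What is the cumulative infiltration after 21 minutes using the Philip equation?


F = S*sqrt(t) + A*t
F = 24*sqrt(21) + 7*21
F = 24*4.582576 + 147

256.9818 mm


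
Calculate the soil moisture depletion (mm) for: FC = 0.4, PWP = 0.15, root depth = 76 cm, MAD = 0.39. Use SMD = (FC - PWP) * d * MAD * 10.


SMD = (FC - PWP) * d * MAD * 10
SMD = (0.4 - 0.15) * 76 * 0.39 * 10
SMD = 0.2500 * 76 * 0.39 * 10

74.1000 mm


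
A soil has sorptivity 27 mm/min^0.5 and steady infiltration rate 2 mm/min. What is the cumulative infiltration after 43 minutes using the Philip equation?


F = S*sqrt(t) + A*t
F = 27*sqrt(43) + 2*43
F = 27*6.557439 + 86

263.0509 mm


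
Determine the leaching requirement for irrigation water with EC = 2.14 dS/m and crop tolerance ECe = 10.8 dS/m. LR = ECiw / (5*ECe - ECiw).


LR = ECiw / (5*ECe - ECiw)
LR = 2.14 / (5*10.8 - 2.14)
LR = 2.14 / 51.8600

0.0413


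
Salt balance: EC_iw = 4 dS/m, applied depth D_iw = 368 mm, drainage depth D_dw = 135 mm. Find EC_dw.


EC_dw = EC_iw * D_iw / D_dw
EC_dw = 4 * 368 / 135
EC_dw = 1472 / 135

10.9037 dS/m


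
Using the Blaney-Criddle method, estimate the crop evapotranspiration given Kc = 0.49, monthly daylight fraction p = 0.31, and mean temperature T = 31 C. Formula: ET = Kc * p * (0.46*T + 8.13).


ET = Kc * p * (0.46*T + 8.13)
ET = 0.49 * 0.31 * (0.46*31 + 8.13)
ET = 0.49 * 0.31 * 22.3900

3.4010 mm/day


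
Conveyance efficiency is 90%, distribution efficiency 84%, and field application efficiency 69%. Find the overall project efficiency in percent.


Ec = 0.9, Eb = 0.84, Ea = 0.69
E = 0.9 * 0.84 * 0.69 * 100 = 52.1640%

52.1640 %


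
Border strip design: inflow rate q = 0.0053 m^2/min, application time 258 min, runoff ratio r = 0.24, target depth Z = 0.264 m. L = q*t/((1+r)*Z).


L = q*t/((1+r)*Z)
L = 0.0053*258/((1+0.24)*0.264)
L = 1.3674/0.32736

4.1771 m


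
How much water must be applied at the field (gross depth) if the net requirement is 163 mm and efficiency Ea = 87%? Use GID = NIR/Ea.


Ea = 87% = 0.87
GID = NIR / Ea = 163 / 0.87 = 187.3563 mm

187.3563 mm


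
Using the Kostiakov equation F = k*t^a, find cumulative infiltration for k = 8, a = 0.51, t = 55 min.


F = k * t^a = 8 * 55^0.51
F = 8 * 7.719425

61.7554 mm


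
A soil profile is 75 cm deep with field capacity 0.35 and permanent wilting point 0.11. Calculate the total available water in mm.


AWC = (FC - PWP) * d * 10
AWC = (0.35 - 0.11) * 75 * 10
AWC = 0.2400 * 75 * 10

180.0000 mm


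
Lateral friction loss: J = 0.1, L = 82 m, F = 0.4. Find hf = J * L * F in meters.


hf = J * L * F = 0.1 * 82 * 0.4 = 3.2800 m

3.2800 m


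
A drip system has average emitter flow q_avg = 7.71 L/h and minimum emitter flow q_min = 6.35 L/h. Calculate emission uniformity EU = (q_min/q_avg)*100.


EU = (q_min/q_avg)*100 = (6.35/7.71)*100 = 82.3606%

82.3606 %


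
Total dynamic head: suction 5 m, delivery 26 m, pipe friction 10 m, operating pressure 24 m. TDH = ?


TDH = Hs + Hd + hf + Hp = 5 + 26 + 10 + 24 = 65

65 m


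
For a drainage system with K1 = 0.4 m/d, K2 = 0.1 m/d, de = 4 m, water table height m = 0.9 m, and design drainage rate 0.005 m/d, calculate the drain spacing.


S^2 = 8*K2*de*m/q + 4*K1*m^2/q
S^2 = 8*0.1*4*0.9/0.005 + 4*0.4*0.9^2/0.005
S = sqrt(835.2000)

28.8998 m


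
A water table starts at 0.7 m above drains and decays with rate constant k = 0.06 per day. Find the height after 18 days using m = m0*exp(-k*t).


m = m0 * exp(-k*t)
m = 0.7 * exp(-0.06 * 18)
m = 0.7 * exp(-1.0800)

0.2377 m


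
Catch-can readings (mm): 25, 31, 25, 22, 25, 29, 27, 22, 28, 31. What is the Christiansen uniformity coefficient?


mean = 26.500000 mm
MAD = 2.700000 mm
CU = (1 - 2.700000/26.500000)*100

89.8113 %


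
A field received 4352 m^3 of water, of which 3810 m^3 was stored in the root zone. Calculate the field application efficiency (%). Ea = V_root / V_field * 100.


Ea = V_root / V_field * 100 = 3810 / 4352 * 100 = 87.5460%

87.5460 %


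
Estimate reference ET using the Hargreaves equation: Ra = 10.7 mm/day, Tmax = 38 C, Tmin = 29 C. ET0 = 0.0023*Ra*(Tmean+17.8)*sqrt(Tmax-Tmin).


Tmean = (Tmax + Tmin)/2 = (38 + 29)/2 = 33.5
ET0 = 0.0023 * 10.7 * (33.5 + 17.8) * sqrt(38 - 29)
ET0 = 0.0023 * 10.7 * 51.3 * 3.000000

3.7875 mm/day


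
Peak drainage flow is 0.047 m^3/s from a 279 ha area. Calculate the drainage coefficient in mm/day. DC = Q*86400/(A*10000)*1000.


DC = Q * 86400 / (A * 10000) * 1000
DC = 0.047 * 86400 / (279 * 10000) * 1000
DC = 4060800.0000 / 2790000

1.4555 mm/day


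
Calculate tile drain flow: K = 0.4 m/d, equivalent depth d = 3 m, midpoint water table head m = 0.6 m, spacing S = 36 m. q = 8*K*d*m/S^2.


q = 8*K*d*m/S^2
q = 8*0.4*3*0.6/36^2
q = 5.7600 / 1296

0.0044 m/d


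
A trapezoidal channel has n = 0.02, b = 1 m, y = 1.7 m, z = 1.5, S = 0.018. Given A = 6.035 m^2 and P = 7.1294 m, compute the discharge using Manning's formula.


R = A/P = 6.035/7.1294 = 0.846495
Q = (1/0.02) * 6.035 * 0.846495^(2/3) * 0.018^0.5

36.2271 m^3/s


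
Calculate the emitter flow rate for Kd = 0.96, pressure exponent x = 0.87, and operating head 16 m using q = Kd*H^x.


q = Kd * H^x = 0.96 * 16^0.87 = 0.96 * 11.157949

10.7116 L/h


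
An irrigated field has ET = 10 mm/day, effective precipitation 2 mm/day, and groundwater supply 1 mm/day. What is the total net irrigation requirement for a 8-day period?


Daily deficit = ET - Pe - GW = 10 - 2 - 1 = 7 mm/day
NIR = 7 * 8 = 56 mm

56.0000 mm


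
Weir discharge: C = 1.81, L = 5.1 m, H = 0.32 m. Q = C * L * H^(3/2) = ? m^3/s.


Q = C * L * H^(3/2) = 1.81 * 5.1 * 0.32^1.5 = 1.81 * 5.1 * 0.181019

1.6710 m^3/s


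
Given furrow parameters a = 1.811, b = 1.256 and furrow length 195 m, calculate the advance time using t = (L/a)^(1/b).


t = (L/a)^(1/b)
t = (195/1.811)^(1/1.256)
t = 107.675318^(1/1.256)

41.4884 min


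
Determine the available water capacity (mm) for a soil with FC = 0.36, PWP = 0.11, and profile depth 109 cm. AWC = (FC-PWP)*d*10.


AWC = (FC - PWP) * d * 10
AWC = (0.36 - 0.11) * 109 * 10
AWC = 0.2500 * 109 * 10

272.5000 mm


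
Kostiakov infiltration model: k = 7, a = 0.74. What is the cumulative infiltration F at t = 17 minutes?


F = k * t^a = 7 * 17^0.74
F = 7 * 8.138272

56.9679 mm


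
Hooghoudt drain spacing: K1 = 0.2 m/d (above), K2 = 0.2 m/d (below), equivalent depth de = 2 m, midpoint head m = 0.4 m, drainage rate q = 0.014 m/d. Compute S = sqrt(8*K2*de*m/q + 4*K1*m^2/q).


S^2 = 8*K2*de*m/q + 4*K1*m^2/q
S^2 = 8*0.2*2*0.4/0.014 + 4*0.2*0.4^2/0.014
S = sqrt(100.5714)

10.0285 m


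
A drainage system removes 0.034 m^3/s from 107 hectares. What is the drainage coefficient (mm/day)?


DC = Q * 86400 / (A * 10000) * 1000
DC = 0.034 * 86400 / (107 * 10000) * 1000
DC = 2937600.0000 / 1070000

2.7454 mm/day


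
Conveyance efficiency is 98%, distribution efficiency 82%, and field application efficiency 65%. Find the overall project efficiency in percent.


Ec = 0.98, Eb = 0.82, Ea = 0.65
E = 0.98 * 0.82 * 0.65 * 100 = 52.2340%

52.2340 %


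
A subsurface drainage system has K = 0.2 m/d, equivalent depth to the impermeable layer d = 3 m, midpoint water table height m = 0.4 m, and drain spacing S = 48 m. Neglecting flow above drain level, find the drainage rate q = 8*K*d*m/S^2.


q = 8*K*d*m/S^2
q = 8*0.2*3*0.4/48^2
q = 1.9200 / 2304

8.3333e-04 m/d


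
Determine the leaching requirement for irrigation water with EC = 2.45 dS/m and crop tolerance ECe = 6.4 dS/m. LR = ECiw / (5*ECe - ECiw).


LR = ECiw / (5*ECe - ECiw)
LR = 2.45 / (5*6.4 - 2.45)
LR = 2.45 / 29.5500

0.0829


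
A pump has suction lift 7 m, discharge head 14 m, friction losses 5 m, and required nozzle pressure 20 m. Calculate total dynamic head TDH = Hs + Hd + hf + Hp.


TDH = Hs + Hd + hf + Hp = 7 + 14 + 5 + 20 = 46

46 m


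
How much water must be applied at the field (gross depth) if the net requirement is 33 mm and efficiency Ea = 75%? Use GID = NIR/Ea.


Ea = 75% = 0.75
GID = NIR / Ea = 33 / 0.75 = 44.0000 mm

44.0000 mm


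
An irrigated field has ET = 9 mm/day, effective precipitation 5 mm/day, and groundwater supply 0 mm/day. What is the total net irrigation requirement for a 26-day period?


Daily deficit = ET - Pe - GW = 9 - 5 - 0 = 4 mm/day
NIR = 4 * 26 = 104 mm

104.0000 mm


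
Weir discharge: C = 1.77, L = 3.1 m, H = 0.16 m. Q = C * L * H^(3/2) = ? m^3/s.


Q = C * L * H^(3/2) = 1.77 * 3.1 * 0.16^1.5 = 1.77 * 3.1 * 0.064000

0.3512 m^3/s


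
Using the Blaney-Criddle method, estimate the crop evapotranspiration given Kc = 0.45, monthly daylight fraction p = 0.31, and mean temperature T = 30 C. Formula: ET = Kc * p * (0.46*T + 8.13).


ET = Kc * p * (0.46*T + 8.13)
ET = 0.45 * 0.31 * (0.46*30 + 8.13)
ET = 0.45 * 0.31 * 21.9300

3.0592 mm/day


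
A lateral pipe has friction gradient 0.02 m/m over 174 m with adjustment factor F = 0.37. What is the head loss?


hf = J * L * F = 0.02 * 174 * 0.37 = 1.2876 m

1.2876 m


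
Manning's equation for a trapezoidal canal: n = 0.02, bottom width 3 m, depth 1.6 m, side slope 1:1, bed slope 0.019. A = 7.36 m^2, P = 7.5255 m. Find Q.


R = A/P = 7.36/7.5255 = 0.978008
Q = (1/0.02) * 7.36 * 0.978008^(2/3) * 0.019^0.5

49.9788 m^3/s


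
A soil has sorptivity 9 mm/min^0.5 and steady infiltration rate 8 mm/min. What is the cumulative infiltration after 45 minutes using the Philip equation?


F = S*sqrt(t) + A*t
F = 9*sqrt(45) + 8*45
F = 9*6.708204 + 360

420.3738 mm


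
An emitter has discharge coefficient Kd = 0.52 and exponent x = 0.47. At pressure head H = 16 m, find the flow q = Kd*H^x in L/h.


q = Kd * H^x = 0.52 * 16^0.47 = 0.52 * 3.680751

1.9140 L/h


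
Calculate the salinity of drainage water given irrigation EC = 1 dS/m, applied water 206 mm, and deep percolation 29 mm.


EC_dw = EC_iw * D_iw / D_dw
EC_dw = 1 * 206 / 29
EC_dw = 206 / 29

7.1034 dS/m


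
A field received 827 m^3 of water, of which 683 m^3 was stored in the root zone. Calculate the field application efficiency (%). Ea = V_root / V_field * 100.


Ea = V_root / V_field * 100 = 683 / 827 * 100 = 82.5877%

82.5877 %


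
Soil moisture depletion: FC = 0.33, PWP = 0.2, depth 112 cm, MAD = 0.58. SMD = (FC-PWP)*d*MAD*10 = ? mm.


SMD = (FC - PWP) * d * MAD * 10
SMD = (0.33 - 0.2) * 112 * 0.58 * 10
SMD = 0.1300 * 112 * 0.58 * 10

84.4480 mm


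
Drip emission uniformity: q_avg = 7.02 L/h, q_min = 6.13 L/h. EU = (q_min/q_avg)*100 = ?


EU = (q_min/q_avg)*100 = (6.13/7.02)*100 = 87.3219%

87.3219 %


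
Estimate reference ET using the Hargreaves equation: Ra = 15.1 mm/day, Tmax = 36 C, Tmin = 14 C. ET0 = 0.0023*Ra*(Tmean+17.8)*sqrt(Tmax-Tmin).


Tmean = (Tmax + Tmin)/2 = (36 + 14)/2 = 25.0
ET0 = 0.0023 * 15.1 * (25.0 + 17.8) * sqrt(36 - 14)
ET0 = 0.0023 * 15.1 * 42.8 * 4.690416

6.9720 mm/day


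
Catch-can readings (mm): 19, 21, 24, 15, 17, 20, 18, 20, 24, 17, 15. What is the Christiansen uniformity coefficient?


mean = 19.090909 mm
MAD = 2.462810 mm
CU = (1 - 2.462810/19.090909)*100

87.0996 %


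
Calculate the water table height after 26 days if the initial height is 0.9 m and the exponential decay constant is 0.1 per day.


m = m0 * exp(-k*t)
m = 0.9 * exp(-0.1 * 26)
m = 0.9 * exp(-2.6000)

0.0668 m


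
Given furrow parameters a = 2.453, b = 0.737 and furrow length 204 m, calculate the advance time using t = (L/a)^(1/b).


t = (L/a)^(1/b)
t = (204/2.453)^(1/0.737)
t = 83.163473^(1/0.737)

402.7770 min


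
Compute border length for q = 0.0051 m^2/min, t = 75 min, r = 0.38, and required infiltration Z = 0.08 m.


L = q*t/((1+r)*Z)
L = 0.0051*75/((1+0.38)*0.08)
L = 0.3825/0.1104

3.4647 m


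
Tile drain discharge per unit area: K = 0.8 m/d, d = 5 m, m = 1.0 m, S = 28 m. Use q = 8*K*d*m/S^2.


q = 8*K*d*m/S^2
q = 8*0.8*5*1.0/28^2
q = 32.0000 / 784

0.0408 m/d


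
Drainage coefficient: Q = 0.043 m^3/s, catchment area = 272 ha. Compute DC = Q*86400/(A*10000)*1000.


DC = Q * 86400 / (A * 10000) * 1000
DC = 0.043 * 86400 / (272 * 10000) * 1000
DC = 3715200.0000 / 2720000

1.3659 mm/day


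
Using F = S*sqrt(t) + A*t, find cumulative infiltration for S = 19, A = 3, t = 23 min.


F = S*sqrt(t) + A*t
F = 19*sqrt(23) + 3*23
F = 19*4.795832 + 69

160.1208 mm


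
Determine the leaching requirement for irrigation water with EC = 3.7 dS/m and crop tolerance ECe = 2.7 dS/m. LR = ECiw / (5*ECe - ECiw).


LR = ECiw / (5*ECe - ECiw)
LR = 3.7 / (5*2.7 - 3.7)
LR = 3.7 / 9.8000

0.3776


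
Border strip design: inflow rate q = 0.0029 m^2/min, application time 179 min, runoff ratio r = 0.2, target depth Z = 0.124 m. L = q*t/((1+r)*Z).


L = q*t/((1+r)*Z)
L = 0.0029*179/((1+0.2)*0.124)
L = 0.5191/0.1488

3.4886 m


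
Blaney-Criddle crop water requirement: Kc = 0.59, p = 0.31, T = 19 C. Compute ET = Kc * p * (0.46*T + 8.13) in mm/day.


ET = Kc * p * (0.46*T + 8.13)
ET = 0.59 * 0.31 * (0.46*19 + 8.13)
ET = 0.59 * 0.31 * 16.8700

3.0855 mm/day


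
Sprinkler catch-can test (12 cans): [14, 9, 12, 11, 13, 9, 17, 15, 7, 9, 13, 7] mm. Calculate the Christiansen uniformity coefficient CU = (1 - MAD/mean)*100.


mean = 11.333333 mm
MAD = 2.666667 mm
CU = (1 - 2.666667/11.333333)*100

76.4706 %


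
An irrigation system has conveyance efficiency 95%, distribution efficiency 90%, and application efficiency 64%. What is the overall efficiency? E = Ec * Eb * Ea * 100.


Ec = 0.95, Eb = 0.9, Ea = 0.64
E = 0.95 * 0.9 * 0.64 * 100 = 54.7200%

54.7200 %


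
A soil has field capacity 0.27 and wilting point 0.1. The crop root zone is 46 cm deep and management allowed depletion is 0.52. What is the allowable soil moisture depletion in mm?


SMD = (FC - PWP) * d * MAD * 10
SMD = (0.27 - 0.1) * 46 * 0.52 * 10
SMD = 0.1700 * 46 * 0.52 * 10

40.6640 mm


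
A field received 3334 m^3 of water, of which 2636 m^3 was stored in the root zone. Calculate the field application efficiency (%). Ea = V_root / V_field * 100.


Ea = V_root / V_field * 100 = 2636 / 3334 * 100 = 79.0642%

79.0642 %


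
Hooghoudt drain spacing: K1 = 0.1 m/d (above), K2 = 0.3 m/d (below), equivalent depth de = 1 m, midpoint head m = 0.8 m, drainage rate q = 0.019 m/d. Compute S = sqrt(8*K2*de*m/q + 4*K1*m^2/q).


S^2 = 8*K2*de*m/q + 4*K1*m^2/q
S^2 = 8*0.3*1*0.8/0.019 + 4*0.1*0.8^2/0.019
S = sqrt(114.5263)

10.7017 m


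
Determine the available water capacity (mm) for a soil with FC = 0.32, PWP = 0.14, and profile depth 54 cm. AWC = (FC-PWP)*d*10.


AWC = (FC - PWP) * d * 10
AWC = (0.32 - 0.14) * 54 * 10
AWC = 0.1800 * 54 * 10

97.2000 mm


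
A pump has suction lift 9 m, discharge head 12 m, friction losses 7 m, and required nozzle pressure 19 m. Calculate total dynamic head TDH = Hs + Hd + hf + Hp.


TDH = Hs + Hd + hf + Hp = 9 + 12 + 7 + 19 = 47

47 m


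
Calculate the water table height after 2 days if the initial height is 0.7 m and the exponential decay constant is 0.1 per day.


m = m0 * exp(-k*t)
m = 0.7 * exp(-0.1 * 2)
m = 0.7 * exp(-0.2000)

0.5731 m


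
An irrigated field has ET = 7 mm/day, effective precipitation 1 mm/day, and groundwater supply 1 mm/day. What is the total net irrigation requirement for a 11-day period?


Daily deficit = ET - Pe - GW = 7 - 1 - 1 = 5 mm/day
NIR = 5 * 11 = 55 mm

55.0000 mm
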